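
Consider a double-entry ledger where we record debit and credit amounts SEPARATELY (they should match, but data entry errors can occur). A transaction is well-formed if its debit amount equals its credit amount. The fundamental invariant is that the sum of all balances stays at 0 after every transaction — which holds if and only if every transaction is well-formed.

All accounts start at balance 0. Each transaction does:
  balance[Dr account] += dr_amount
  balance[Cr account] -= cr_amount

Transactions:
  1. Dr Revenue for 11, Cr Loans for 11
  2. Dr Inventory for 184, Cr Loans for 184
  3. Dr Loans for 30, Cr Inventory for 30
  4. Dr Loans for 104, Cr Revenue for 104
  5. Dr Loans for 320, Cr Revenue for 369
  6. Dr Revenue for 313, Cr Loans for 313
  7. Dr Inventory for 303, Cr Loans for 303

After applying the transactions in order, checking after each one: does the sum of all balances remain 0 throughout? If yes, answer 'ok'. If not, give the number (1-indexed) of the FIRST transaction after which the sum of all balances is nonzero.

After txn 1: dr=11 cr=11 sum_balances=0
After txn 2: dr=184 cr=184 sum_balances=0
After txn 3: dr=30 cr=30 sum_balances=0
After txn 4: dr=104 cr=104 sum_balances=0
After txn 5: dr=320 cr=369 sum_balances=-49
After txn 6: dr=313 cr=313 sum_balances=-49
After txn 7: dr=303 cr=303 sum_balances=-49

Answer: 5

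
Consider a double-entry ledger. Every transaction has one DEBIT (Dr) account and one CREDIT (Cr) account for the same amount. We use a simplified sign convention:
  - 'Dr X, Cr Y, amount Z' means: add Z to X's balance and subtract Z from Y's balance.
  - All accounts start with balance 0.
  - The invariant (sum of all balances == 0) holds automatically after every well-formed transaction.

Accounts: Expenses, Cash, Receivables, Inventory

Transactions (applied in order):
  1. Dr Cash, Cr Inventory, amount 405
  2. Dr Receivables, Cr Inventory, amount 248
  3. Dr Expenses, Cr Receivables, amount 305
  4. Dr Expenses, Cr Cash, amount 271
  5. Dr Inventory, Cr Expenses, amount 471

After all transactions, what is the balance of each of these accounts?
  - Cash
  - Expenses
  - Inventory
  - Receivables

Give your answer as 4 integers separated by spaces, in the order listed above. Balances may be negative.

After txn 1 (Dr Cash, Cr Inventory, amount 405): Cash=405 Inventory=-405
After txn 2 (Dr Receivables, Cr Inventory, amount 248): Cash=405 Inventory=-653 Receivables=248
After txn 3 (Dr Expenses, Cr Receivables, amount 305): Cash=405 Expenses=305 Inventory=-653 Receivables=-57
After txn 4 (Dr Expenses, Cr Cash, amount 271): Cash=134 Expenses=576 Inventory=-653 Receivables=-57
After txn 5 (Dr Inventory, Cr Expenses, amount 471): Cash=134 Expenses=105 Inventory=-182 Receivables=-57

Answer: 134 105 -182 -57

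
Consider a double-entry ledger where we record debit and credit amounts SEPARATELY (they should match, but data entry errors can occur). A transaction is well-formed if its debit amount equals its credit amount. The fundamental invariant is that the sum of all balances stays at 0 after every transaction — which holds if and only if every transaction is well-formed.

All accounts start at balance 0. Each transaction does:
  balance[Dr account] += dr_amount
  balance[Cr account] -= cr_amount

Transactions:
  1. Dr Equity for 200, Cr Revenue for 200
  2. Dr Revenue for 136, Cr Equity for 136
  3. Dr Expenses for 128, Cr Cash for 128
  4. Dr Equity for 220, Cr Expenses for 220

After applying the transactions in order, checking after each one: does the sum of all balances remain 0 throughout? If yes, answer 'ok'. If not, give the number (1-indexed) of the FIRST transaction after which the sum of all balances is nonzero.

Answer: ok

Derivation:
After txn 1: dr=200 cr=200 sum_balances=0
After txn 2: dr=136 cr=136 sum_balances=0
After txn 3: dr=128 cr=128 sum_balances=0
After txn 4: dr=220 cr=220 sum_balances=0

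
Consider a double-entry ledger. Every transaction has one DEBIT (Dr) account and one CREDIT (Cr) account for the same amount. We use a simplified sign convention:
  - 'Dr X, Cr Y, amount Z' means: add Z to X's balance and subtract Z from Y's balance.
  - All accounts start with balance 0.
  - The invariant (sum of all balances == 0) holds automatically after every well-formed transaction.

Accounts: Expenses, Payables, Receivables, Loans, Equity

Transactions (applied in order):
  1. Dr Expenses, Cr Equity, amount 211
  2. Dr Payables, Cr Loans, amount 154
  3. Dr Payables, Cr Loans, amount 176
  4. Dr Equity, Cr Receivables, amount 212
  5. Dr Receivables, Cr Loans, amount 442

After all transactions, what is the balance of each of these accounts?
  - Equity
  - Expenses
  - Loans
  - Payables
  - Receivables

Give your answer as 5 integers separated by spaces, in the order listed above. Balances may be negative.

Answer: 1 211 -772 330 230

Derivation:
After txn 1 (Dr Expenses, Cr Equity, amount 211): Equity=-211 Expenses=211
After txn 2 (Dr Payables, Cr Loans, amount 154): Equity=-211 Expenses=211 Loans=-154 Payables=154
After txn 3 (Dr Payables, Cr Loans, amount 176): Equity=-211 Expenses=211 Loans=-330 Payables=330
After txn 4 (Dr Equity, Cr Receivables, amount 212): Equity=1 Expenses=211 Loans=-330 Payables=330 Receivables=-212
After txn 5 (Dr Receivables, Cr Loans, amount 442): Equity=1 Expenses=211 Loans=-772 Payables=330 Receivables=230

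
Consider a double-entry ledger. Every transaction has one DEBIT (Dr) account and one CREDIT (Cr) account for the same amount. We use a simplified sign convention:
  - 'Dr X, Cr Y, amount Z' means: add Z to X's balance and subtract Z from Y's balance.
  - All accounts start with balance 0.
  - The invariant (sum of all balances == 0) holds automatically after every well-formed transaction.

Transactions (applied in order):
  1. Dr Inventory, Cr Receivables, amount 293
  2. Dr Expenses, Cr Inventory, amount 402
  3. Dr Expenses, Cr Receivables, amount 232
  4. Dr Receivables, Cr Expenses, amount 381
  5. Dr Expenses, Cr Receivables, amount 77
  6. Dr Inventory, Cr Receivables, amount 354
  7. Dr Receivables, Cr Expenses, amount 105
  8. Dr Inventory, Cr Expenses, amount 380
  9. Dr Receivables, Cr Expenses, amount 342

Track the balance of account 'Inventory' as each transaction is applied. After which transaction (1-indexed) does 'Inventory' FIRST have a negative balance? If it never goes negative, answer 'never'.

Answer: 2

Derivation:
After txn 1: Inventory=293
After txn 2: Inventory=-109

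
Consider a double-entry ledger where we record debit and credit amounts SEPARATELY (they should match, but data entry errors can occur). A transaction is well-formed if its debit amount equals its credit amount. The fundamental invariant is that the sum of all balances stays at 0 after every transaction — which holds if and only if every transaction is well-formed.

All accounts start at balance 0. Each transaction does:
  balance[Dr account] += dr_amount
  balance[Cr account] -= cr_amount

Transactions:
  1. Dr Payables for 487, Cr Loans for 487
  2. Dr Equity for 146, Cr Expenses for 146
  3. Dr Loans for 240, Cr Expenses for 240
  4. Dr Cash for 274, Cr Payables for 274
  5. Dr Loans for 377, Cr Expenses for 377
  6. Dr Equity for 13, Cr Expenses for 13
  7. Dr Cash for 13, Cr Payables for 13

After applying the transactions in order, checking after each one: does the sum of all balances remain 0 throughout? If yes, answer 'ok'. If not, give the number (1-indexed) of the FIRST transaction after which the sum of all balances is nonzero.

Answer: ok

Derivation:
After txn 1: dr=487 cr=487 sum_balances=0
After txn 2: dr=146 cr=146 sum_balances=0
After txn 3: dr=240 cr=240 sum_balances=0
After txn 4: dr=274 cr=274 sum_balances=0
After txn 5: dr=377 cr=377 sum_balances=0
After txn 6: dr=13 cr=13 sum_balances=0
After txn 7: dr=13 cr=13 sum_balances=0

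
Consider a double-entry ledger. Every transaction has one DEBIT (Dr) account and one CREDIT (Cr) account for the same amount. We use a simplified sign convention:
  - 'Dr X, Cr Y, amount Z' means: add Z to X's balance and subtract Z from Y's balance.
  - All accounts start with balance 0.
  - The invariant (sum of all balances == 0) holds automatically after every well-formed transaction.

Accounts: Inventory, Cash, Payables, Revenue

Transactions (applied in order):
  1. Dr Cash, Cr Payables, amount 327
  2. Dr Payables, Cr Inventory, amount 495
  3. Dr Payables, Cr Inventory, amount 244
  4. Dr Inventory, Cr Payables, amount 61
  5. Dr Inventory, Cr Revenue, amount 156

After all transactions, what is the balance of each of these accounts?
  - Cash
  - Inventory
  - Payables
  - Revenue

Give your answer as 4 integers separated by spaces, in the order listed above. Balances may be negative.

After txn 1 (Dr Cash, Cr Payables, amount 327): Cash=327 Payables=-327
After txn 2 (Dr Payables, Cr Inventory, amount 495): Cash=327 Inventory=-495 Payables=168
After txn 3 (Dr Payables, Cr Inventory, amount 244): Cash=327 Inventory=-739 Payables=412
After txn 4 (Dr Inventory, Cr Payables, amount 61): Cash=327 Inventory=-678 Payables=351
After txn 5 (Dr Inventory, Cr Revenue, amount 156): Cash=327 Inventory=-522 Payables=351 Revenue=-156

Answer: 327 -522 351 -156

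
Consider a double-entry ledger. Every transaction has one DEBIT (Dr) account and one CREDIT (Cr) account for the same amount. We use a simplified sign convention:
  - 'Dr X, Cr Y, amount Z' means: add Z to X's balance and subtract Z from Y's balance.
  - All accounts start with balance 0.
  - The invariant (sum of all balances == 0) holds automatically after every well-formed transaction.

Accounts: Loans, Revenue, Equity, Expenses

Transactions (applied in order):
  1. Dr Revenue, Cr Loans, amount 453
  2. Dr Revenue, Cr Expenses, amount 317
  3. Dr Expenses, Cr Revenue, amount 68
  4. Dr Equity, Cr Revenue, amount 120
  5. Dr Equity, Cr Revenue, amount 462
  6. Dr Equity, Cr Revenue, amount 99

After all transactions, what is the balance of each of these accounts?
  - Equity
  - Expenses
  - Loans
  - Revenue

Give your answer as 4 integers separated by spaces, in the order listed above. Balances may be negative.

Answer: 681 -249 -453 21

Derivation:
After txn 1 (Dr Revenue, Cr Loans, amount 453): Loans=-453 Revenue=453
After txn 2 (Dr Revenue, Cr Expenses, amount 317): Expenses=-317 Loans=-453 Revenue=770
After txn 3 (Dr Expenses, Cr Revenue, amount 68): Expenses=-249 Loans=-453 Revenue=702
After txn 4 (Dr Equity, Cr Revenue, amount 120): Equity=120 Expenses=-249 Loans=-453 Revenue=582
After txn 5 (Dr Equity, Cr Revenue, amount 462): Equity=582 Expenses=-249 Loans=-453 Revenue=120
After txn 6 (Dr Equity, Cr Revenue, amount 99): Equity=681 Expenses=-249 Loans=-453 Revenue=21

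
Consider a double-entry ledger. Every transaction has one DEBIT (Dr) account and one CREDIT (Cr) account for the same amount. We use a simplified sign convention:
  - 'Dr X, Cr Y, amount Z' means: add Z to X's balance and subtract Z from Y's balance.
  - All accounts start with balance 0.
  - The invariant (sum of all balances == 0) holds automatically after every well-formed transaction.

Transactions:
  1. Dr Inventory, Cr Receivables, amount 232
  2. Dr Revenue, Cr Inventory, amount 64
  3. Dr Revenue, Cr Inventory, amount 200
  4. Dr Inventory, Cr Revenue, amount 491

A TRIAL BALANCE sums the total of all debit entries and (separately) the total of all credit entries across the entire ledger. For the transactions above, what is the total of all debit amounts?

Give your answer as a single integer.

Answer: 987

Derivation:
Txn 1: debit+=232
Txn 2: debit+=64
Txn 3: debit+=200
Txn 4: debit+=491
Total debits = 987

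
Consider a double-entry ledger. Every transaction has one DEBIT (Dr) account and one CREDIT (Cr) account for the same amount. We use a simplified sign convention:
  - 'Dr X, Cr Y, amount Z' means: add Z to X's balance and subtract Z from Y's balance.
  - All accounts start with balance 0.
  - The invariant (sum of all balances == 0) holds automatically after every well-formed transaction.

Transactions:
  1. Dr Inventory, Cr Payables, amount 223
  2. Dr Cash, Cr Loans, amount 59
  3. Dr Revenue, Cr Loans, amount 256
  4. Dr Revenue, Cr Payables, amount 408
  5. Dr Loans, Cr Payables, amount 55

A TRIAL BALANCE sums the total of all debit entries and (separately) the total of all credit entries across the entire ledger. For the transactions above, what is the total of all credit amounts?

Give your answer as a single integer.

Txn 1: credit+=223
Txn 2: credit+=59
Txn 3: credit+=256
Txn 4: credit+=408
Txn 5: credit+=55
Total credits = 1001

Answer: 1001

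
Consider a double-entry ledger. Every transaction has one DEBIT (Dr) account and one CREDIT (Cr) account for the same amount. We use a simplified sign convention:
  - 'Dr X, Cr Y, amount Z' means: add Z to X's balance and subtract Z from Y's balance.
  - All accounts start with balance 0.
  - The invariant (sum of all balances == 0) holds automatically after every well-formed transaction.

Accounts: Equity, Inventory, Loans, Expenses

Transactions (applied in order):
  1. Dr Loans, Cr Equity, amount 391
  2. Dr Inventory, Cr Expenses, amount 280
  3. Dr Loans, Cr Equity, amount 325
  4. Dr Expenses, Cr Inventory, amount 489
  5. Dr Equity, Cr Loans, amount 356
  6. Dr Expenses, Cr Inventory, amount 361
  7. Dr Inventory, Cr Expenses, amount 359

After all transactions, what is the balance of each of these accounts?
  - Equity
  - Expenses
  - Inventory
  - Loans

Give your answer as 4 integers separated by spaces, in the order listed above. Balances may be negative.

After txn 1 (Dr Loans, Cr Equity, amount 391): Equity=-391 Loans=391
After txn 2 (Dr Inventory, Cr Expenses, amount 280): Equity=-391 Expenses=-280 Inventory=280 Loans=391
After txn 3 (Dr Loans, Cr Equity, amount 325): Equity=-716 Expenses=-280 Inventory=280 Loans=716
After txn 4 (Dr Expenses, Cr Inventory, amount 489): Equity=-716 Expenses=209 Inventory=-209 Loans=716
After txn 5 (Dr Equity, Cr Loans, amount 356): Equity=-360 Expenses=209 Inventory=-209 Loans=360
After txn 6 (Dr Expenses, Cr Inventory, amount 361): Equity=-360 Expenses=570 Inventory=-570 Loans=360
After txn 7 (Dr Inventory, Cr Expenses, amount 359): Equity=-360 Expenses=211 Inventory=-211 Loans=360

Answer: -360 211 -211 360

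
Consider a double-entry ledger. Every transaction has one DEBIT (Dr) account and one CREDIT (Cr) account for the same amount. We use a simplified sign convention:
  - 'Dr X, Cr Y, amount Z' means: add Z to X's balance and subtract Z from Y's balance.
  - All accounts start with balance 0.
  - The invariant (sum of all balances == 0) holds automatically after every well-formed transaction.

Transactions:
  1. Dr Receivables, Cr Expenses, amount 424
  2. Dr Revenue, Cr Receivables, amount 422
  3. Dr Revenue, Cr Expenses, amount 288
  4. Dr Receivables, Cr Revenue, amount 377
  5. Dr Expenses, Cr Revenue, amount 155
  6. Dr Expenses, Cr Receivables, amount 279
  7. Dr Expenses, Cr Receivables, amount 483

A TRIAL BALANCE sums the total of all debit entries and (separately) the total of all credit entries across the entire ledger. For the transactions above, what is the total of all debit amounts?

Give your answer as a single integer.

Txn 1: debit+=424
Txn 2: debit+=422
Txn 3: debit+=288
Txn 4: debit+=377
Txn 5: debit+=155
Txn 6: debit+=279
Txn 7: debit+=483
Total debits = 2428

Answer: 2428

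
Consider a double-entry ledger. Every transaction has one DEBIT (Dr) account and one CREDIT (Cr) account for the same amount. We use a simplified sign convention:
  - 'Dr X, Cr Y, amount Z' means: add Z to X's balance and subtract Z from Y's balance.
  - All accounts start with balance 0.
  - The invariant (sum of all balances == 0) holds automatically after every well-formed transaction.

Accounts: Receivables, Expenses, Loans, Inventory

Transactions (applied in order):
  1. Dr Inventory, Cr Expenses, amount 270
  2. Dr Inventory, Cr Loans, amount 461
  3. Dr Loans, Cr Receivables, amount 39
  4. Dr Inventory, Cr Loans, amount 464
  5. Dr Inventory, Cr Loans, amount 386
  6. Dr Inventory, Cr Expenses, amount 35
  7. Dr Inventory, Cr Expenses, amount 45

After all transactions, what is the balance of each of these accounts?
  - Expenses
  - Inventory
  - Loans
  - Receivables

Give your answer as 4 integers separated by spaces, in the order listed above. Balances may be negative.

After txn 1 (Dr Inventory, Cr Expenses, amount 270): Expenses=-270 Inventory=270
After txn 2 (Dr Inventory, Cr Loans, amount 461): Expenses=-270 Inventory=731 Loans=-461
After txn 3 (Dr Loans, Cr Receivables, amount 39): Expenses=-270 Inventory=731 Loans=-422 Receivables=-39
After txn 4 (Dr Inventory, Cr Loans, amount 464): Expenses=-270 Inventory=1195 Loans=-886 Receivables=-39
After txn 5 (Dr Inventory, Cr Loans, amount 386): Expenses=-270 Inventory=1581 Loans=-1272 Receivables=-39
After txn 6 (Dr Inventory, Cr Expenses, amount 35): Expenses=-305 Inventory=1616 Loans=-1272 Receivables=-39
After txn 7 (Dr Inventory, Cr Expenses, amount 45): Expenses=-350 Inventory=1661 Loans=-1272 Receivables=-39

Answer: -350 1661 -1272 -39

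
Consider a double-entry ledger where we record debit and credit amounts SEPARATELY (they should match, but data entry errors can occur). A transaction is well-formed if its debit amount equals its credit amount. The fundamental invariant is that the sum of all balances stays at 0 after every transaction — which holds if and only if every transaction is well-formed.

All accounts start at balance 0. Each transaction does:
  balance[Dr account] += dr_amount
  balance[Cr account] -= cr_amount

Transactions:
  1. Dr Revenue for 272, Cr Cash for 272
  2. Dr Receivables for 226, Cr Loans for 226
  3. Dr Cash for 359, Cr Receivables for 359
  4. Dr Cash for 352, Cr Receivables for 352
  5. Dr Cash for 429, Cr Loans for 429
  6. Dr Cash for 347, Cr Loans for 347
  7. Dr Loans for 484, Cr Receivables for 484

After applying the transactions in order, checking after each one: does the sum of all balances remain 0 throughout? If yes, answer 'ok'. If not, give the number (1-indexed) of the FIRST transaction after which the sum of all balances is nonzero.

After txn 1: dr=272 cr=272 sum_balances=0
After txn 2: dr=226 cr=226 sum_balances=0
After txn 3: dr=359 cr=359 sum_balances=0
After txn 4: dr=352 cr=352 sum_balances=0
After txn 5: dr=429 cr=429 sum_balances=0
After txn 6: dr=347 cr=347 sum_balances=0
After txn 7: dr=484 cr=484 sum_balances=0

Answer: ok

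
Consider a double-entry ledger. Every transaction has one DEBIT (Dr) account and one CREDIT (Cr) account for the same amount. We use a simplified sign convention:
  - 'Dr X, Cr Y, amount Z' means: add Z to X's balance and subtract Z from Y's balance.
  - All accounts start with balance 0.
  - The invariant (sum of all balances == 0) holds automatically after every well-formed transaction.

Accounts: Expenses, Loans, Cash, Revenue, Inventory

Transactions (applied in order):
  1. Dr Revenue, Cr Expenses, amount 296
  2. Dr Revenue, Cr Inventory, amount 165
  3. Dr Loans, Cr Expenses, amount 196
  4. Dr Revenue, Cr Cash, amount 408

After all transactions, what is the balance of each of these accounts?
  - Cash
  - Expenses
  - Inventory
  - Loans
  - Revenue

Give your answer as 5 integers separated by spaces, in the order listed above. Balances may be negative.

Answer: -408 -492 -165 196 869

Derivation:
After txn 1 (Dr Revenue, Cr Expenses, amount 296): Expenses=-296 Revenue=296
After txn 2 (Dr Revenue, Cr Inventory, amount 165): Expenses=-296 Inventory=-165 Revenue=461
After txn 3 (Dr Loans, Cr Expenses, amount 196): Expenses=-492 Inventory=-165 Loans=196 Revenue=461
After txn 4 (Dr Revenue, Cr Cash, amount 408): Cash=-408 Expenses=-492 Inventory=-165 Loans=196 Revenue=869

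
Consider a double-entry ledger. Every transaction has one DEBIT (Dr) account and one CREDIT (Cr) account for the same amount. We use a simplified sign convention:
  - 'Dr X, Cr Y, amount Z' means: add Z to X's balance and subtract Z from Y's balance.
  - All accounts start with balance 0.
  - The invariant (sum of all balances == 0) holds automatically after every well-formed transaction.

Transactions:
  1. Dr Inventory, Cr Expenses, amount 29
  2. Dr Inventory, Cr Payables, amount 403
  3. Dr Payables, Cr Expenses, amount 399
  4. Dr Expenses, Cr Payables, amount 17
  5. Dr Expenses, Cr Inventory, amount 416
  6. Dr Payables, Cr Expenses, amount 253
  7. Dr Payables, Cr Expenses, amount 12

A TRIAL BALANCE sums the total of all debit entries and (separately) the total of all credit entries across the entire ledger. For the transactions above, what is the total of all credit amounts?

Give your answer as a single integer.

Txn 1: credit+=29
Txn 2: credit+=403
Txn 3: credit+=399
Txn 4: credit+=17
Txn 5: credit+=416
Txn 6: credit+=253
Txn 7: credit+=12
Total credits = 1529

Answer: 1529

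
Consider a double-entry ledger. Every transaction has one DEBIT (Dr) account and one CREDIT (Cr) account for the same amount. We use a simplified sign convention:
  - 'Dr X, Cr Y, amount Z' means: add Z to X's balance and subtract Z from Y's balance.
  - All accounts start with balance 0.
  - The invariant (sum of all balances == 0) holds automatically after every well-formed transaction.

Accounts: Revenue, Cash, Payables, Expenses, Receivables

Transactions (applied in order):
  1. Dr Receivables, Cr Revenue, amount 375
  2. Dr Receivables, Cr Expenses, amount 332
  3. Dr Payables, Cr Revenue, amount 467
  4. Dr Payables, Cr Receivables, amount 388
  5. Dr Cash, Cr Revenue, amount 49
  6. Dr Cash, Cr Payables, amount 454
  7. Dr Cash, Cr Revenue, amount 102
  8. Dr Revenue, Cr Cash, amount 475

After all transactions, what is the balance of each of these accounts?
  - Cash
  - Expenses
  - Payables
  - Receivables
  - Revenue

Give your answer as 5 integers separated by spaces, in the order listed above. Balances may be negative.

Answer: 130 -332 401 319 -518

Derivation:
After txn 1 (Dr Receivables, Cr Revenue, amount 375): Receivables=375 Revenue=-375
After txn 2 (Dr Receivables, Cr Expenses, amount 332): Expenses=-332 Receivables=707 Revenue=-375
After txn 3 (Dr Payables, Cr Revenue, amount 467): Expenses=-332 Payables=467 Receivables=707 Revenue=-842
After txn 4 (Dr Payables, Cr Receivables, amount 388): Expenses=-332 Payables=855 Receivables=319 Revenue=-842
After txn 5 (Dr Cash, Cr Revenue, amount 49): Cash=49 Expenses=-332 Payables=855 Receivables=319 Revenue=-891
After txn 6 (Dr Cash, Cr Payables, amount 454): Cash=503 Expenses=-332 Payables=401 Receivables=319 Revenue=-891
After txn 7 (Dr Cash, Cr Revenue, amount 102): Cash=605 Expenses=-332 Payables=401 Receivables=319 Revenue=-993
After txn 8 (Dr Revenue, Cr Cash, amount 475): Cash=130 Expenses=-332 Payables=401 Receivables=319 Revenue=-518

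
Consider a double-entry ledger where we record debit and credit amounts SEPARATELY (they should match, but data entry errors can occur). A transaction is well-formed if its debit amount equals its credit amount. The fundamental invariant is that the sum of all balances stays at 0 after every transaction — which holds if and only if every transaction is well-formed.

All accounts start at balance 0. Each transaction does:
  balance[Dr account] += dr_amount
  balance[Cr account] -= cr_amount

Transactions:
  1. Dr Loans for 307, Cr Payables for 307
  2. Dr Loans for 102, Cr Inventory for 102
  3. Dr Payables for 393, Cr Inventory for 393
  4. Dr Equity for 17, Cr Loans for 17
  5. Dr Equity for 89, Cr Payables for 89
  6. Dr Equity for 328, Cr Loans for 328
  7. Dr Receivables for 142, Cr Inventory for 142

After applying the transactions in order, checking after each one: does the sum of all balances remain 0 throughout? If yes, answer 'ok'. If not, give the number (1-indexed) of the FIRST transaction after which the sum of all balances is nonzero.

Answer: ok

Derivation:
After txn 1: dr=307 cr=307 sum_balances=0
After txn 2: dr=102 cr=102 sum_balances=0
After txn 3: dr=393 cr=393 sum_balances=0
After txn 4: dr=17 cr=17 sum_balances=0
After txn 5: dr=89 cr=89 sum_balances=0
After txn 6: dr=328 cr=328 sum_balances=0
After txn 7: dr=142 cr=142 sum_balances=0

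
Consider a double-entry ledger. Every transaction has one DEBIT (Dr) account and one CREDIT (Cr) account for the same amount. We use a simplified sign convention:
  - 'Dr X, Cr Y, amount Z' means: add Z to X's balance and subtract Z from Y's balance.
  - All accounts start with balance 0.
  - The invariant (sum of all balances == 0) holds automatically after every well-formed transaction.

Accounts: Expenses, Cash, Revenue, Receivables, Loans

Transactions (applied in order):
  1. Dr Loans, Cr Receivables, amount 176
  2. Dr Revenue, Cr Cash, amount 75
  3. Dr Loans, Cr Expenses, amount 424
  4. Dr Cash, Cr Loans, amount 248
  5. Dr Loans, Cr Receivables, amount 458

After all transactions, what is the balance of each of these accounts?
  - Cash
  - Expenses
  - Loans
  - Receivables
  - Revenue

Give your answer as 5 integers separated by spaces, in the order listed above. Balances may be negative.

Answer: 173 -424 810 -634 75

Derivation:
After txn 1 (Dr Loans, Cr Receivables, amount 176): Loans=176 Receivables=-176
After txn 2 (Dr Revenue, Cr Cash, amount 75): Cash=-75 Loans=176 Receivables=-176 Revenue=75
After txn 3 (Dr Loans, Cr Expenses, amount 424): Cash=-75 Expenses=-424 Loans=600 Receivables=-176 Revenue=75
After txn 4 (Dr Cash, Cr Loans, amount 248): Cash=173 Expenses=-424 Loans=352 Receivables=-176 Revenue=75
After txn 5 (Dr Loans, Cr Receivables, amount 458): Cash=173 Expenses=-424 Loans=810 Receivables=-634 Revenue=75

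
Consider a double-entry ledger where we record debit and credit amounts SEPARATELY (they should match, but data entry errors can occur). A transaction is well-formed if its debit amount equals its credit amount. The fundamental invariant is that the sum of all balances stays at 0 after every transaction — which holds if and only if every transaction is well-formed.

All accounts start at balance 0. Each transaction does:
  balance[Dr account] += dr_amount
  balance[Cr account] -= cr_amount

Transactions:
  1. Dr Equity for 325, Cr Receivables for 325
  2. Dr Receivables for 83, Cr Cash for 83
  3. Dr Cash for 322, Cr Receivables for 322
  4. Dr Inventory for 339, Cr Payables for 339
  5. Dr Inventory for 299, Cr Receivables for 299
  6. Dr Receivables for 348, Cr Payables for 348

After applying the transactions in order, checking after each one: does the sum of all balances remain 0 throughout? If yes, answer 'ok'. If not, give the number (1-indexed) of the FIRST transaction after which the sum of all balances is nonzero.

Answer: ok

Derivation:
After txn 1: dr=325 cr=325 sum_balances=0
After txn 2: dr=83 cr=83 sum_balances=0
After txn 3: dr=322 cr=322 sum_balances=0
After txn 4: dr=339 cr=339 sum_balances=0
After txn 5: dr=299 cr=299 sum_balances=0
After txn 6: dr=348 cr=348 sum_balances=0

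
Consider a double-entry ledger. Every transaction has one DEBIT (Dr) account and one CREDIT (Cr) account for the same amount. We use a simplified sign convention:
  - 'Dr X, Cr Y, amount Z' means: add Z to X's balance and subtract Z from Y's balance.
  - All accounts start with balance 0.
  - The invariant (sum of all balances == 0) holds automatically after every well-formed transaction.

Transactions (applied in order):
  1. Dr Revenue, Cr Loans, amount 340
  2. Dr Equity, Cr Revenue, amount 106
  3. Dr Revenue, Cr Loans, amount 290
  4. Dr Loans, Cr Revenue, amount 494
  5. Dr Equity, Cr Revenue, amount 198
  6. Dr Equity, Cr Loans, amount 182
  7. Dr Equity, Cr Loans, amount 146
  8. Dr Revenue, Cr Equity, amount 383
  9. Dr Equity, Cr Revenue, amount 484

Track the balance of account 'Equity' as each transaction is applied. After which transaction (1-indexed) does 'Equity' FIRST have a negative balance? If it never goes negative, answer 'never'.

Answer: never

Derivation:
After txn 1: Equity=0
After txn 2: Equity=106
After txn 3: Equity=106
After txn 4: Equity=106
After txn 5: Equity=304
After txn 6: Equity=486
After txn 7: Equity=632
After txn 8: Equity=249
After txn 9: Equity=733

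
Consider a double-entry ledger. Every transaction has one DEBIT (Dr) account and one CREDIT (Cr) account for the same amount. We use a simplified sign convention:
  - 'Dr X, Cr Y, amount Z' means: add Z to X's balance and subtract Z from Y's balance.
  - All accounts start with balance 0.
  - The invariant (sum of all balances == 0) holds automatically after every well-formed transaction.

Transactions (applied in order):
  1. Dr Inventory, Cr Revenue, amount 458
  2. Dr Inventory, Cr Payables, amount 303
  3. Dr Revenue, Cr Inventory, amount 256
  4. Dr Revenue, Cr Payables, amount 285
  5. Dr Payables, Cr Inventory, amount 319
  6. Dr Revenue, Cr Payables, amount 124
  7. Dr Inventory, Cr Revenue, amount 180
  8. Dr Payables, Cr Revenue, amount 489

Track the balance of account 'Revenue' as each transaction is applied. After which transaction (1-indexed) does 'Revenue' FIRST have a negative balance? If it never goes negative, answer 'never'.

After txn 1: Revenue=-458

Answer: 1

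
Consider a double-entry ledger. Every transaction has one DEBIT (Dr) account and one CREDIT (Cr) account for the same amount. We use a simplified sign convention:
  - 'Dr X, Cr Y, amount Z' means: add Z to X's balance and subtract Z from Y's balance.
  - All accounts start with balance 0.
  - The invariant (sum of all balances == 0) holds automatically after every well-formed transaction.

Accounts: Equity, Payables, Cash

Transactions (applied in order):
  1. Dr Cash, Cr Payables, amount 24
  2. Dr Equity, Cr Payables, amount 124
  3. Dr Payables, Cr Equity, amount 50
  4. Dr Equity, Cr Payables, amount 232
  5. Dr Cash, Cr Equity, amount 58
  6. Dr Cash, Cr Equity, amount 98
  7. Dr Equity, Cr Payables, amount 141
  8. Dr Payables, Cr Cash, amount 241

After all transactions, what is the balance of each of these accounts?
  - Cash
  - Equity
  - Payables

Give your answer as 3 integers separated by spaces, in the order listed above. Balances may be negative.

After txn 1 (Dr Cash, Cr Payables, amount 24): Cash=24 Payables=-24
After txn 2 (Dr Equity, Cr Payables, amount 124): Cash=24 Equity=124 Payables=-148
After txn 3 (Dr Payables, Cr Equity, amount 50): Cash=24 Equity=74 Payables=-98
After txn 4 (Dr Equity, Cr Payables, amount 232): Cash=24 Equity=306 Payables=-330
After txn 5 (Dr Cash, Cr Equity, amount 58): Cash=82 Equity=248 Payables=-330
After txn 6 (Dr Cash, Cr Equity, amount 98): Cash=180 Equity=150 Payables=-330
After txn 7 (Dr Equity, Cr Payables, amount 141): Cash=180 Equity=291 Payables=-471
After txn 8 (Dr Payables, Cr Cash, amount 241): Cash=-61 Equity=291 Payables=-230

Answer: -61 291 -230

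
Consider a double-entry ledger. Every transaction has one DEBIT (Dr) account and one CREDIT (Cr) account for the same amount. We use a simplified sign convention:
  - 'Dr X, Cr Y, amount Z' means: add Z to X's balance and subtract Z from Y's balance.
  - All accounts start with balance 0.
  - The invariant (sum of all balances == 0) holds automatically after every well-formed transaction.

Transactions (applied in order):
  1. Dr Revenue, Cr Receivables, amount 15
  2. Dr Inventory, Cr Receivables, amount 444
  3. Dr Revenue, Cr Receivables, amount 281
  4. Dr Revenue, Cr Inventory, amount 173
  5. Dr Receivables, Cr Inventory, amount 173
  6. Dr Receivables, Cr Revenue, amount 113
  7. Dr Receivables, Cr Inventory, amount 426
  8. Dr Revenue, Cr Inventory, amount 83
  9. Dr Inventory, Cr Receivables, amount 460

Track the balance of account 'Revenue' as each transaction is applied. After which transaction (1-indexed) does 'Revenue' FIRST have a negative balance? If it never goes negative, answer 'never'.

Answer: never

Derivation:
After txn 1: Revenue=15
After txn 2: Revenue=15
After txn 3: Revenue=296
After txn 4: Revenue=469
After txn 5: Revenue=469
After txn 6: Revenue=356
After txn 7: Revenue=356
After txn 8: Revenue=439
After txn 9: Revenue=439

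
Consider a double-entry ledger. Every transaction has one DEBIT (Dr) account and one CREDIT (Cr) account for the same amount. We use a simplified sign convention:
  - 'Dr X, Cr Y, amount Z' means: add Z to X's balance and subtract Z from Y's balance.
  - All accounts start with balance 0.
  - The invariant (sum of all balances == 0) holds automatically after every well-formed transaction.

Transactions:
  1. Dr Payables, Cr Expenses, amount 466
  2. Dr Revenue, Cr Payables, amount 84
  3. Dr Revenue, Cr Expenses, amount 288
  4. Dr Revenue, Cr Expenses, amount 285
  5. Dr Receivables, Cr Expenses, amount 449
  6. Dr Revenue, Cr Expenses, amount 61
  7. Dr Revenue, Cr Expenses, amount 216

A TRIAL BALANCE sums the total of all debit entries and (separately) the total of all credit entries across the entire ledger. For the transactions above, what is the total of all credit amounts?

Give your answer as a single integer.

Answer: 1849

Derivation:
Txn 1: credit+=466
Txn 2: credit+=84
Txn 3: credit+=288
Txn 4: credit+=285
Txn 5: credit+=449
Txn 6: credit+=61
Txn 7: credit+=216
Total credits = 1849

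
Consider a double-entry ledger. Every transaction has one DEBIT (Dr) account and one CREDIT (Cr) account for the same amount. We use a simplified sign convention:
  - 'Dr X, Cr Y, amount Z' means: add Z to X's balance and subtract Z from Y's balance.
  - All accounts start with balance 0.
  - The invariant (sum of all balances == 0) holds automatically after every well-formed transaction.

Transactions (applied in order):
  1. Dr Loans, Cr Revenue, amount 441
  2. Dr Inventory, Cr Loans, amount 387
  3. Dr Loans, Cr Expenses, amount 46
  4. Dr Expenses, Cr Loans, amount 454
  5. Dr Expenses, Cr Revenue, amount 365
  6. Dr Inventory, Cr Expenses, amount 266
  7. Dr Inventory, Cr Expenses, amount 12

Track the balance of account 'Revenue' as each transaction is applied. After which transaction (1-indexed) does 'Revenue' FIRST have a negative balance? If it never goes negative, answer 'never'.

Answer: 1

Derivation:
After txn 1: Revenue=-441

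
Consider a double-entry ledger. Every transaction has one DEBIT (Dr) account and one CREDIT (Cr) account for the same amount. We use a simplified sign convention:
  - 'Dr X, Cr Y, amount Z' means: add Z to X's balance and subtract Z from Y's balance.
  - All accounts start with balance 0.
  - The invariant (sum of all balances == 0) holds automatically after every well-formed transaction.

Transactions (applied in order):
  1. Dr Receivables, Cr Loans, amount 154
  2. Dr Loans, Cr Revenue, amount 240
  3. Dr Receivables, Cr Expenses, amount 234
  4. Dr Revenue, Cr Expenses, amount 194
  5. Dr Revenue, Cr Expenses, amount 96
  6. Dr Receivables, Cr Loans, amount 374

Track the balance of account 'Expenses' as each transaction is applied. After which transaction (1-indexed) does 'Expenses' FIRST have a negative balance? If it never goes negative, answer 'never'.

Answer: 3

Derivation:
After txn 1: Expenses=0
After txn 2: Expenses=0
After txn 3: Expenses=-234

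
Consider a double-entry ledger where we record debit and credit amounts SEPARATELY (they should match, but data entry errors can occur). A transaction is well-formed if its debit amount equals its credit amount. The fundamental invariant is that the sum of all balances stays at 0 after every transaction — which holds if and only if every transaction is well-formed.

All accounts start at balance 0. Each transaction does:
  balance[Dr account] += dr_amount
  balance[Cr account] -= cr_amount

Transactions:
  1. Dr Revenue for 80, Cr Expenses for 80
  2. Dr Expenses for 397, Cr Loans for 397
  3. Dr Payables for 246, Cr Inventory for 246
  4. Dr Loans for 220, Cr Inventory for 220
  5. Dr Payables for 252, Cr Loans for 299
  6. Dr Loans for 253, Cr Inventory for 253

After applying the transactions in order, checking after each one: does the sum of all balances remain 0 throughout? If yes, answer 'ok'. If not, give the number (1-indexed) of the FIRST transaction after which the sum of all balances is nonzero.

After txn 1: dr=80 cr=80 sum_balances=0
After txn 2: dr=397 cr=397 sum_balances=0
After txn 3: dr=246 cr=246 sum_balances=0
After txn 4: dr=220 cr=220 sum_balances=0
After txn 5: dr=252 cr=299 sum_balances=-47
After txn 6: dr=253 cr=253 sum_balances=-47

Answer: 5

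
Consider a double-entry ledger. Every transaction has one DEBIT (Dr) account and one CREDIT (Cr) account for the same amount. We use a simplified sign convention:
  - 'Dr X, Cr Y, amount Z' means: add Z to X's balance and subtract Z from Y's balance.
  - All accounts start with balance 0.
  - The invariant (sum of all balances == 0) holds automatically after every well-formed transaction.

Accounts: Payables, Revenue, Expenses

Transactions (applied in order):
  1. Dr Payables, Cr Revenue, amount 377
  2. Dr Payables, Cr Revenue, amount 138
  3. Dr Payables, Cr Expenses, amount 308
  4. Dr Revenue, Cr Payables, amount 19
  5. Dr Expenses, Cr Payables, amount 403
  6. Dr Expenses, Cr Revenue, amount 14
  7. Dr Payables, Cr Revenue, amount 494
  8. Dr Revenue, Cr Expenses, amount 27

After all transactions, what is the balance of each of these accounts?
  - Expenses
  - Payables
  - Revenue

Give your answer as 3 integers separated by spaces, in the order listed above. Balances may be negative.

After txn 1 (Dr Payables, Cr Revenue, amount 377): Payables=377 Revenue=-377
After txn 2 (Dr Payables, Cr Revenue, amount 138): Payables=515 Revenue=-515
After txn 3 (Dr Payables, Cr Expenses, amount 308): Expenses=-308 Payables=823 Revenue=-515
After txn 4 (Dr Revenue, Cr Payables, amount 19): Expenses=-308 Payables=804 Revenue=-496
After txn 5 (Dr Expenses, Cr Payables, amount 403): Expenses=95 Payables=401 Revenue=-496
After txn 6 (Dr Expenses, Cr Revenue, amount 14): Expenses=109 Payables=401 Revenue=-510
After txn 7 (Dr Payables, Cr Revenue, amount 494): Expenses=109 Payables=895 Revenue=-1004
After txn 8 (Dr Revenue, Cr Expenses, amount 27): Expenses=82 Payables=895 Revenue=-977

Answer: 82 895 -977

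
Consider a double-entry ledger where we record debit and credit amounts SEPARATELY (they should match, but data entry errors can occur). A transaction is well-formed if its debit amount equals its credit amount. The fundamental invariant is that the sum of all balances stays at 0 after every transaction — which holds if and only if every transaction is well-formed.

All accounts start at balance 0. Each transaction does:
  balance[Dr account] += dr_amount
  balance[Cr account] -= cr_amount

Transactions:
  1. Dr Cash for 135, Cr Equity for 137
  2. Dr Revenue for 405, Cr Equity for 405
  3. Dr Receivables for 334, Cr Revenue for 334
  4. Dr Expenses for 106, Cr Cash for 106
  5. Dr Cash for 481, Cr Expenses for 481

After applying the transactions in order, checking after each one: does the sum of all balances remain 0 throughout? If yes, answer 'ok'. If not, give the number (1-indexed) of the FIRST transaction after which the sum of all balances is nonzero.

Answer: 1

Derivation:
After txn 1: dr=135 cr=137 sum_balances=-2
After txn 2: dr=405 cr=405 sum_balances=-2
After txn 3: dr=334 cr=334 sum_balances=-2
After txn 4: dr=106 cr=106 sum_balances=-2
After txn 5: dr=481 cr=481 sum_balances=-2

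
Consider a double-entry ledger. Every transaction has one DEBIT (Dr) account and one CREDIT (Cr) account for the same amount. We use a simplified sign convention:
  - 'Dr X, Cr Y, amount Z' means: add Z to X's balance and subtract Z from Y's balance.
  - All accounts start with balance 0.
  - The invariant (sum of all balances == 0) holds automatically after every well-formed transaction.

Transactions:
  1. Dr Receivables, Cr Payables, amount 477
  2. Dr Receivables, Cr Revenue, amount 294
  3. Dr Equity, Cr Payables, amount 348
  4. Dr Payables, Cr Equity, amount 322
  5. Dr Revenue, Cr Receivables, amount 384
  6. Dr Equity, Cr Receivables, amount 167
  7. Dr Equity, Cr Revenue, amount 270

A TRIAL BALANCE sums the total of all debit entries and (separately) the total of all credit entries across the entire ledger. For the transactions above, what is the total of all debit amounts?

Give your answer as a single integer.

Txn 1: debit+=477
Txn 2: debit+=294
Txn 3: debit+=348
Txn 4: debit+=322
Txn 5: debit+=384
Txn 6: debit+=167
Txn 7: debit+=270
Total debits = 2262

Answer: 2262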